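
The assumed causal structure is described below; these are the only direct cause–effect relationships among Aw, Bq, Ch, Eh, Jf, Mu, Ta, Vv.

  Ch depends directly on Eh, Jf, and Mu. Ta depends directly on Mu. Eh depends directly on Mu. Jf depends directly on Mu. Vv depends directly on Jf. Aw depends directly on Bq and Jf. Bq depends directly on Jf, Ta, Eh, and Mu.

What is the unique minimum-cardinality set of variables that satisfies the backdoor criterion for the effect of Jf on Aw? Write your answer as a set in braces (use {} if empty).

{Mu}

Variables eligible for adjustment (non-descendants of Jf, excluding Jf and Aw): {Eh, Mu, Ta}.
Backdoor paths from Jf to Aw:
  P1: Jf <- Mu -> Eh -> Bq -> Aw
  P2: Jf <- Mu -> Ta -> Bq -> Aw
  P3: Jf <- Mu -> Bq -> Aw
  P4: Jf <- Mu -> Ch <- Eh -> Bq -> Aw
The empty set is not sufficient: P1 (Jf <- Mu -> Eh -> Bq -> Aw) has no collider blocking it and no conditioned non-collider, so it is open.
Try {Mu}:
  P1: blocked at fork node Mu ∈ conditioning set.
  P2: blocked at fork node Mu ∈ conditioning set.
  P3: blocked at fork node Mu ∈ conditioning set.
  P4: blocked at fork node Mu ∈ conditioning set.
{Mu} contains no descendant of Jf and blocks every backdoor path.
No other singleton works — e.g. {Eh} leaves P2 open — so {Mu} is the unique smallest valid adjustment set.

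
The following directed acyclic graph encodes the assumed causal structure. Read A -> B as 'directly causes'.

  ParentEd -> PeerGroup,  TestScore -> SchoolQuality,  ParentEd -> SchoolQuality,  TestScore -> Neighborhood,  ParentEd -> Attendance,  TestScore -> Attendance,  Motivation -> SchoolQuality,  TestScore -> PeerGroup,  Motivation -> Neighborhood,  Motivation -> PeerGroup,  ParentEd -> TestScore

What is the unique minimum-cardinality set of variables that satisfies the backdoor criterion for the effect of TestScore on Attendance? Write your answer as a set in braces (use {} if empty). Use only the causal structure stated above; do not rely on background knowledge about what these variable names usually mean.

Variables eligible for adjustment (non-descendants of TestScore, excluding TestScore and Attendance): {Motivation, ParentEd}.
Backdoor paths from TestScore to Attendance:
  P1: TestScore <- ParentEd -> Attendance
The empty set is not sufficient: P1 (TestScore <- ParentEd -> Attendance) has no collider blocking it and no conditioned non-collider, so it is open.
Try {ParentEd}:
  P1: blocked at fork node ParentEd ∈ conditioning set.
{ParentEd} contains no descendant of TestScore and blocks every backdoor path.
No other singleton works — e.g. {Motivation} leaves P1 open — so {ParentEd} is the unique smallest valid adjustment set.

{ParentEd}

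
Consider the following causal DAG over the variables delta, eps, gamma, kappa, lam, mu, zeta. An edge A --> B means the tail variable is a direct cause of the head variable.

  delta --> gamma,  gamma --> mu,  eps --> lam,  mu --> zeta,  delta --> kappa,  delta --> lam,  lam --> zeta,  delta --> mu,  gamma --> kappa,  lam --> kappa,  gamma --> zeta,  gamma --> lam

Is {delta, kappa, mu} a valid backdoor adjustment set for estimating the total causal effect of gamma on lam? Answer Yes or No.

Backdoor paths from gamma to lam (paths whose first edge points into gamma):
  P1: gamma <- delta -> mu -> zeta <- lam
  P2: gamma <- delta -> lam
  P3: gamma <- delta -> kappa <- lam
Condition 1 (no descendant of gamma in the set): FAILS — kappa and mu are descendants of gamma.
Condition 2 (every backdoor path blocked by {delta, kappa, mu}):
  P1: blocked at fork node delta ∈ conditioning set.
  P2: blocked at fork node delta ∈ conditioning set.
  P3: blocked at fork node delta ∈ conditioning set.
{delta, kappa, mu} does not satisfy the backdoor criterion.

No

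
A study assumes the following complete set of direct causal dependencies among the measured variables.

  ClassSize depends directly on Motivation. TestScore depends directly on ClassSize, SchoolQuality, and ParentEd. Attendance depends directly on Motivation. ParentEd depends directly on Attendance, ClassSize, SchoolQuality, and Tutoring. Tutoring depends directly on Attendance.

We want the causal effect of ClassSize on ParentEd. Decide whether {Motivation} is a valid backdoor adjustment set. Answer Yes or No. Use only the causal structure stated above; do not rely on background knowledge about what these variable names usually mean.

Backdoor paths from ClassSize to ParentEd (paths whose first edge points into ClassSize):
  P1: ClassSize <- Motivation -> Attendance -> Tutoring -> ParentEd
  P2: ClassSize <- Motivation -> Attendance -> ParentEd
Condition 1 (no descendant of ClassSize in the set): holds — descendants of ClassSize are {ParentEd, TestScore}; none are in {Motivation}.
Condition 2 (every backdoor path blocked by {Motivation}):
  P1: blocked at fork node Motivation ∈ conditioning set.
  P2: blocked at fork node Motivation ∈ conditioning set.
{Motivation} satisfies the backdoor criterion.

Yes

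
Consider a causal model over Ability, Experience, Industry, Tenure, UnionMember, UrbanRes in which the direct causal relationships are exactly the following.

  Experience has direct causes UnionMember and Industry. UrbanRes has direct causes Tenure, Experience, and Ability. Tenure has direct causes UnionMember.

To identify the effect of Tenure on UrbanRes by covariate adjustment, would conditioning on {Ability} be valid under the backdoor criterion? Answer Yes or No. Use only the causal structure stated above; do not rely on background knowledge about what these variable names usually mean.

No

Backdoor paths from Tenure to UrbanRes (paths whose first edge points into Tenure):
  P1: Tenure <- UnionMember -> Experience -> UrbanRes
Condition 1 (no descendant of Tenure in the set): holds — descendants of Tenure are {UrbanRes}; none are in {Ability}.
Condition 2 (every backdoor path blocked by {Ability}):
  P1: open — no interior node is in the conditioning set.
{Ability} does not satisfy the backdoor criterion.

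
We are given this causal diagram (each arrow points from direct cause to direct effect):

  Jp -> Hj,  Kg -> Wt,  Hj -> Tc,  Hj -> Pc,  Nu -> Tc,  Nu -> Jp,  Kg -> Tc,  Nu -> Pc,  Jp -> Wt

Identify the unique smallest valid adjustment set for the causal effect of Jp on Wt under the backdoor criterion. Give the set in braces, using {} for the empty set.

{}

Variables eligible for adjustment (non-descendants of Jp, excluding Jp and Wt): {Kg, Nu}.
Backdoor paths from Jp to Wt:
  P1: Jp <- Nu -> Tc <- Kg -> Wt
  P2: Jp <- Nu -> Pc <- Hj -> Tc <- Kg -> Wt
Each backdoor path contains an unconditioned collider, so every path is already blocked with the empty conditioning set:
  P1: blocked at collider Tc (neither it nor any descendant is in the conditioning set).
  P2: blocked at collider Pc (neither it nor any descendant is in the conditioning set).
The empty set is therefore the unique smallest valid set.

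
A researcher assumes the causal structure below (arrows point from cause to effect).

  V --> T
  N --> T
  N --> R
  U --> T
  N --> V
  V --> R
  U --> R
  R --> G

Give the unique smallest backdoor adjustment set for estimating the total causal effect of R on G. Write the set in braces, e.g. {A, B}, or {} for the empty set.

{}

Variables eligible for adjustment (non-descendants of R, excluding R and G): {N, T, U, V}.
Backdoor paths from R to G:
  (none)
With no backdoor paths the empty set already satisfies the criterion, and it is trivially minimal.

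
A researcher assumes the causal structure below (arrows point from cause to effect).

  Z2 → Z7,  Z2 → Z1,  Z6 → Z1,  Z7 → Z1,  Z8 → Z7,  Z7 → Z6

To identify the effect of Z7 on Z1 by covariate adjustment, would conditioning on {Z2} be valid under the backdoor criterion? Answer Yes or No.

Yes

Backdoor paths from Z7 to Z1 (paths whose first edge points into Z7):
  P1: Z7 <- Z2 -> Z1
Condition 1 (no descendant of Z7 in the set): holds — descendants of Z7 are {Z1, Z6}; none are in {Z2}.
Condition 2 (every backdoor path blocked by {Z2}):
  P1: blocked at fork node Z2 ∈ conditioning set.
{Z2} satisfies the backdoor criterion.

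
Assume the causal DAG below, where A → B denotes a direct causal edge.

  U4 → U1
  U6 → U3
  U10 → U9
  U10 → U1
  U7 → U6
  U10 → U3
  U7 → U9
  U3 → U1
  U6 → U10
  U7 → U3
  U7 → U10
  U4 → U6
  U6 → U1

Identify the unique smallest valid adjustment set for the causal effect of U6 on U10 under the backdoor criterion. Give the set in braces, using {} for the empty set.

{U7}

Variables eligible for adjustment (non-descendants of U6, excluding U6 and U10): {U4, U7}.
Backdoor paths from U6 to U10:
  P1: U6 <- U7 -> U10
  P2: U6 <- U7 -> U3 <- U10
  P3: U6 <- U7 -> U3 -> U1 <- U10
  P4: U6 <- U7 -> U9 <- U10
  P5: U6 <- U4 -> U1 <- U10
  P6: U6 <- U4 -> U1 <- U3 <- U7 -> U10
  P7: U6 <- U4 -> U1 <- U3 <- U7 -> U9 <- U10
  P8: U6 <- U4 -> U1 <- U3 <- U10
The empty set is not sufficient: P1 (U6 <- U7 -> U10) has no collider blocking it and no conditioned non-collider, so it is open.
Try {U7}:
  P1: blocked at fork node U7 ∈ conditioning set.
  P2: blocked at fork node U7 ∈ conditioning set.
  P3: blocked at fork node U7 ∈ conditioning set.
  P4: blocked at fork node U7 ∈ conditioning set.
  P5: blocked at collider U1 (neither it nor any descendant is in the conditioning set).
  P6: blocked at collider U1 (neither it nor any descendant is in the conditioning set).
  P7: blocked at collider U1 (neither it nor any descendant is in the conditioning set).
  P8: blocked at collider U1 (neither it nor any descendant is in the conditioning set).
{U7} contains no descendant of U6 and blocks every backdoor path.
No other singleton works — e.g. {U4} leaves P1 open — so {U7} is the unique smallest valid adjustment set.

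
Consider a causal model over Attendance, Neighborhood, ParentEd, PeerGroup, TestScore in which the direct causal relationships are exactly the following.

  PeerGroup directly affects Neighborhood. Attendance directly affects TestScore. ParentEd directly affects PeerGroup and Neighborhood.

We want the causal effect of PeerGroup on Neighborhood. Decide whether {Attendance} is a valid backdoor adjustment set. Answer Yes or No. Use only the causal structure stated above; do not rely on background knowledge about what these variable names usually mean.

No

Backdoor paths from PeerGroup to Neighborhood (paths whose first edge points into PeerGroup):
  P1: PeerGroup <- ParentEd -> Neighborhood
Condition 1 (no descendant of PeerGroup in the set): holds — descendants of PeerGroup are {Neighborhood}; none are in {Attendance}.
Condition 2 (every backdoor path blocked by {Attendance}):
  P1: open — no interior node is in the conditioning set.
{Attendance} does not satisfy the backdoor criterion.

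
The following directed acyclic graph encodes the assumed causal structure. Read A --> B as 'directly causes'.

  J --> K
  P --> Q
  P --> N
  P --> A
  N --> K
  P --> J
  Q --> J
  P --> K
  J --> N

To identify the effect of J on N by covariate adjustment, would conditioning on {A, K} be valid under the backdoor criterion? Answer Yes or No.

No

Backdoor paths from J to N (paths whose first edge points into J):
  P1: J <- P -> N
  P2: J <- P -> K <- N
  P3: J <- Q <- P -> N
  P4: J <- Q <- P -> K <- N
Condition 1 (no descendant of J in the set): FAILS — K is a descendant of J.
Condition 2 (every backdoor path blocked by {A, K}):
  P1: open — no interior node is in the conditioning set.
  P2: open — collider(s) K are conditioned on (or have a conditioned descendant) and no non-collider on the path is in the set.
  P3: open — no interior node is in the conditioning set.
  P4: open — collider(s) K are conditioned on (or have a conditioned descendant) and no non-collider on the path is in the set.
{A, K} does not satisfy the backdoor criterion.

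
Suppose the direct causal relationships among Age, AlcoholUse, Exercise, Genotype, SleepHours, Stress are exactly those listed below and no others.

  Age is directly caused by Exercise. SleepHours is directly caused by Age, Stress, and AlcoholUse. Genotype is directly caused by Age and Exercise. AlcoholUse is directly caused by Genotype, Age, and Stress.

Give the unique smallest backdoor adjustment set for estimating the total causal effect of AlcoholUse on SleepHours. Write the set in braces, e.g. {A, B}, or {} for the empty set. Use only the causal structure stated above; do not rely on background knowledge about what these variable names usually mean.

{Age, Stress}

Variables eligible for adjustment (non-descendants of AlcoholUse, excluding AlcoholUse and SleepHours): {Age, Exercise, Genotype, Stress}.
Backdoor paths from AlcoholUse to SleepHours:
  P1: AlcoholUse <- Stress -> SleepHours
  P2: AlcoholUse <- Age -> SleepHours
  P3: AlcoholUse <- Genotype <- Exercise -> Age -> SleepHours
  P4: AlcoholUse <- Genotype <- Age -> SleepHours
The empty set is not sufficient: P1 (AlcoholUse <- Stress -> SleepHours) has no collider blocking it and no conditioned non-collider, so it is open.
Try {Age, Stress}:
  P1: blocked at fork node Stress ∈ conditioning set.
  P2: blocked at fork node Age ∈ conditioning set.
  P3: blocked at chain node Age ∈ conditioning set.
  P4: blocked at fork node Age ∈ conditioning set.
{Age, Stress} contains no descendant of AlcoholUse and blocks every backdoor path.
Every element of {Age, Stress} is needed (dropping Age leaves P2 open; dropping Stress leaves P1 open), so no proper subset is valid.
Among all size-2 subsets of the eligible variables, only {Age, Stress} blocks every backdoor path, so it is the unique smallest valid adjustment set.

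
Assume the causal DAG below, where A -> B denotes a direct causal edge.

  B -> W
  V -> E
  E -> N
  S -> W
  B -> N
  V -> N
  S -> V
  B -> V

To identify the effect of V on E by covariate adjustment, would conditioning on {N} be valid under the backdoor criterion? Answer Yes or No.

Backdoor paths from V to E (paths whose first edge points into V):
  P1: V <- S -> W <- B -> N <- E
  P2: V <- B -> N <- E
Condition 1 (no descendant of V in the set): FAILS — N is a descendant of V.
Condition 2 (every backdoor path blocked by {N}):
  P1: blocked at collider W (neither it nor any descendant is in the conditioning set).
  P2: open — collider(s) N are conditioned on (or have a conditioned descendant) and no non-collider on the path is in the set.
{N} does not satisfy the backdoor criterion.

No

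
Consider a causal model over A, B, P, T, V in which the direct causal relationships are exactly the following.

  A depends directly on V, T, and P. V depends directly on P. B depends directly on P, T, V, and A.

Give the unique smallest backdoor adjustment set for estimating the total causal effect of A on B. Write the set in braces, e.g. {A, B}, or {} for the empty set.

{P, T, V}

Variables eligible for adjustment (non-descendants of A, excluding A and B): {P, T, V}.
Backdoor paths from A to B:
  P1: A <- P -> V -> B
  P2: A <- P -> B
  P3: A <- V <- P -> B
  P4: A <- V -> B
  P5: A <- T -> B
The empty set is not sufficient: P1 (A <- P -> V -> B) has no collider blocking it and no conditioned non-collider, so it is open.
Try {P, T, V}:
  P1: blocked at fork node P ∈ conditioning set.
  P2: blocked at fork node P ∈ conditioning set.
  P3: blocked at chain node V ∈ conditioning set.
  P4: blocked at fork node V ∈ conditioning set.
  P5: blocked at fork node T ∈ conditioning set.
{P, T, V} contains no descendant of A and blocks every backdoor path.
Every element of {P, T, V} is needed (dropping P leaves P2 open; dropping T leaves P5 open; dropping V leaves P4 open), so no proper subset is valid.
Among all size-3 subsets of the eligible variables, only {P, T, V} blocks every backdoor path, so it is the unique smallest valid adjustment set.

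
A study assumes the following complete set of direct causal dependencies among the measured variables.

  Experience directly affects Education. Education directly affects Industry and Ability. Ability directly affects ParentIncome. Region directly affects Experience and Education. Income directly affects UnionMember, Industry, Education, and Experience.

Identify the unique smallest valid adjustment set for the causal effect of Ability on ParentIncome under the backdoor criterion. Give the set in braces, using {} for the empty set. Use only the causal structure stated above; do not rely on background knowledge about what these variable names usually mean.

{}

Variables eligible for adjustment (non-descendants of Ability, excluding Ability and ParentIncome): {Education, Experience, Income, Industry, Region, UnionMember}.
Backdoor paths from Ability to ParentIncome:
  (none)
With no backdoor paths the empty set already satisfies the criterion, and it is trivially minimal.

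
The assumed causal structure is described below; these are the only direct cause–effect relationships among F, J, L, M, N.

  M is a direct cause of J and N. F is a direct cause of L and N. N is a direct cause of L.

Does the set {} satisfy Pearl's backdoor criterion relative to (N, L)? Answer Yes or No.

No

Backdoor paths from N to L (paths whose first edge points into N):
  P1: N <- F -> L
Condition 1 (no descendant of N in the set): holds — descendants of N are {L}; none are in {}.
Condition 2 (every backdoor path blocked by {}):
  P1: open — no interior node is in the conditioning set.
{} does not satisfy the backdoor criterion.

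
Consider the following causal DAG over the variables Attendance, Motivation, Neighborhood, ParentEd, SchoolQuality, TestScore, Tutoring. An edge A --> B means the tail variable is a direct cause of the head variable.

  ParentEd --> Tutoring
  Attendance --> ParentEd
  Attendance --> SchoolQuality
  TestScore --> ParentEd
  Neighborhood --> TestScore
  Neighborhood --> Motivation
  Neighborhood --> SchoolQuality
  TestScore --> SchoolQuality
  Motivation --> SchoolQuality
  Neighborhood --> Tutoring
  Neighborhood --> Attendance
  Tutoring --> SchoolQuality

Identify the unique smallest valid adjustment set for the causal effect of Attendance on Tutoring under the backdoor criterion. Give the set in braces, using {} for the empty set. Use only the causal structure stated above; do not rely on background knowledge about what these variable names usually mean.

Variables eligible for adjustment (non-descendants of Attendance, excluding Attendance and Tutoring): {Motivation, Neighborhood, TestScore}.
Backdoor paths from Attendance to Tutoring:
  P1: Attendance <- Neighborhood -> Motivation -> SchoolQuality <- TestScore -> ParentEd -> Tutoring
  P2: Attendance <- Neighborhood -> Motivation -> SchoolQuality <- Tutoring
  P3: Attendance <- Neighborhood -> TestScore -> ParentEd -> Tutoring
  P4: Attendance <- Neighborhood -> TestScore -> SchoolQuality <- Tutoring
  P5: Attendance <- Neighborhood -> Tutoring
  P6: Attendance <- Neighborhood -> SchoolQuality <- TestScore -> ParentEd -> Tutoring
  P7: Attendance <- Neighborhood -> SchoolQuality <- Tutoring
The empty set is not sufficient: P3 (Attendance <- Neighborhood -> TestScore -> ParentEd -> Tutoring) has no collider blocking it and no conditioned non-collider, so it is open.
Try {Neighborhood}:
  P1: blocked at fork node Neighborhood ∈ conditioning set.
  P2: blocked at fork node Neighborhood ∈ conditioning set.
  P3: blocked at fork node Neighborhood ∈ conditioning set.
  P4: blocked at fork node Neighborhood ∈ conditioning set.
  P5: blocked at fork node Neighborhood ∈ conditioning set.
  P6: blocked at fork node Neighborhood ∈ conditioning set.
  P7: blocked at fork node Neighborhood ∈ conditioning set.
{Neighborhood} contains no descendant of Attendance and blocks every backdoor path.
No other singleton works — e.g. {Motivation} leaves P3 open — so {Neighborhood} is the unique smallest valid adjustment set.

{Neighborhood}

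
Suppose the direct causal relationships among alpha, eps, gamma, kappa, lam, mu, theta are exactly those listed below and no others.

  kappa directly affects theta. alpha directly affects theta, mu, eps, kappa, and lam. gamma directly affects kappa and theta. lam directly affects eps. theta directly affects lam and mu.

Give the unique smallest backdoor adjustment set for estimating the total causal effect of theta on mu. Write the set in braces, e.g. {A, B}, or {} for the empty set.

{alpha}

Variables eligible for adjustment (non-descendants of theta, excluding theta and mu): {alpha, gamma, kappa}.
Backdoor paths from theta to mu:
  P1: theta <- alpha -> mu
  P2: theta <- gamma -> kappa <- alpha -> mu
  P3: theta <- kappa <- alpha -> mu
The empty set is not sufficient: P1 (theta <- alpha -> mu) has no collider blocking it and no conditioned non-collider, so it is open.
Try {alpha}:
  P1: blocked at fork node alpha ∈ conditioning set.
  P2: blocked at collider kappa (neither it nor any descendant is in the conditioning set).
  P3: blocked at fork node alpha ∈ conditioning set.
{alpha} contains no descendant of theta and blocks every backdoor path.
No other singleton works — e.g. {gamma} leaves P1 open — so {alpha} is the unique smallest valid adjustment set.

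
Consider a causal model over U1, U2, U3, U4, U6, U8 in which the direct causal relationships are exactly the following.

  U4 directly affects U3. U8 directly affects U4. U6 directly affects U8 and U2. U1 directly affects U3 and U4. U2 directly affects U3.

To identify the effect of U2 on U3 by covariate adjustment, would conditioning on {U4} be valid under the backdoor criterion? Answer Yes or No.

No

Backdoor paths from U2 to U3 (paths whose first edge points into U2):
  P1: U2 <- U6 -> U8 -> U4 <- U1 -> U3
  P2: U2 <- U6 -> U8 -> U4 -> U3
Condition 1 (no descendant of U2 in the set): holds — descendants of U2 are {U3}; none are in {U4}.
Condition 2 (every backdoor path blocked by {U4}):
  P1: open — collider(s) U4 are conditioned on (or have a conditioned descendant) and no non-collider on the path is in the set.
  P2: blocked at chain node U4 ∈ conditioning set.
{U4} does not satisfy the backdoor criterion.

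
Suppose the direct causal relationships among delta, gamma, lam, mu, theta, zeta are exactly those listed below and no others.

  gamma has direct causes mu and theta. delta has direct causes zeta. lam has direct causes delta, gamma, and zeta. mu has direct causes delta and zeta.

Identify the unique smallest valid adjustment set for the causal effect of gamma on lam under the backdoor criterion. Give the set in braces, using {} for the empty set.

Variables eligible for adjustment (non-descendants of gamma, excluding gamma and lam): {delta, mu, theta, zeta}.
Backdoor paths from gamma to lam:
  P1: gamma <- mu <- zeta -> delta -> lam
  P2: gamma <- mu <- zeta -> lam
  P3: gamma <- mu <- delta <- zeta -> lam
  P4: gamma <- mu <- delta -> lam
The empty set is not sufficient: P1 (gamma <- mu <- zeta -> delta -> lam) has no collider blocking it and no conditioned non-collider, so it is open.
Try {mu}:
  P1: blocked at chain node mu ∈ conditioning set.
  P2: blocked at chain node mu ∈ conditioning set.
  P3: blocked at chain node mu ∈ conditioning set.
  P4: blocked at chain node mu ∈ conditioning set.
{mu} contains no descendant of gamma and blocks every backdoor path.
No other singleton works — e.g. {zeta} leaves P4 open — so {mu} is the unique smallest valid adjustment set.

{mu}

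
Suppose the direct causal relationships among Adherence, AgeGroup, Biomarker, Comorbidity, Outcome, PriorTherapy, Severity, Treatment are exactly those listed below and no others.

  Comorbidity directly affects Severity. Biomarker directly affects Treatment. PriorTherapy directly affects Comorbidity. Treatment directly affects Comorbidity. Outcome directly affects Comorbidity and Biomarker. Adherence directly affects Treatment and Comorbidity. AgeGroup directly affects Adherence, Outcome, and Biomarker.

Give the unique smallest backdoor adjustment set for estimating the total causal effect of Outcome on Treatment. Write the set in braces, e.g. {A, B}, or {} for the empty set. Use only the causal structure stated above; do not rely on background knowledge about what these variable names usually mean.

{AgeGroup}

Variables eligible for adjustment (non-descendants of Outcome, excluding Outcome and Treatment): {Adherence, AgeGroup, PriorTherapy}.
Backdoor paths from Outcome to Treatment:
  P1: Outcome <- AgeGroup -> Biomarker -> Treatment
  P2: Outcome <- AgeGroup -> Adherence -> Treatment
  P3: Outcome <- AgeGroup -> Adherence -> Comorbidity <- Treatment
The empty set is not sufficient: P1 (Outcome <- AgeGroup -> Biomarker -> Treatment) has no collider blocking it and no conditioned non-collider, so it is open.
Try {AgeGroup}:
  P1: blocked at fork node AgeGroup ∈ conditioning set.
  P2: blocked at fork node AgeGroup ∈ conditioning set.
  P3: blocked at fork node AgeGroup ∈ conditioning set.
{AgeGroup} contains no descendant of Outcome and blocks every backdoor path.
No other singleton works — e.g. {PriorTherapy} leaves P1 open — so {AgeGroup} is the unique smallest valid adjustment set.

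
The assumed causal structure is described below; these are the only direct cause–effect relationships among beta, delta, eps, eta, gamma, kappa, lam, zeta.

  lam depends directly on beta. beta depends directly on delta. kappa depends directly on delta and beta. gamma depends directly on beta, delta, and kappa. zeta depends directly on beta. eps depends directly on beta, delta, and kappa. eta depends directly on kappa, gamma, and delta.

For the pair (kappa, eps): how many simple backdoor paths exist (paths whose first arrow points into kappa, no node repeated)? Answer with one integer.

A backdoor path from kappa to eps is any simple undirected path whose first edge points into kappa (i.e. leaves kappa via a parent).
Parents of kappa: {beta, delta}.
Enumerating:
  P1: kappa <- delta -> beta -> eps
  P2: kappa <- delta -> gamma <- beta -> eps
  P3: kappa <- delta -> eps
  P4: kappa <- delta -> eta <- gamma <- beta -> eps
  P5: kappa <- beta <- delta -> eps
  P6: kappa <- beta -> gamma <- delta -> eps
  P7: kappa <- beta -> gamma -> eta <- delta -> eps
  P8: kappa <- beta -> eps
That exhausts the simple backdoor paths. Count: 8.

8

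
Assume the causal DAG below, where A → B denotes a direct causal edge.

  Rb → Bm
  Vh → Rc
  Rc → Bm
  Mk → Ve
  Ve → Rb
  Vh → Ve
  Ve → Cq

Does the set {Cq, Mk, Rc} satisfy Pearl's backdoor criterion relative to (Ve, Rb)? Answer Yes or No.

No

Backdoor paths from Ve to Rb (paths whose first edge points into Ve):
  P1: Ve <- Vh -> Rc -> Bm <- Rb
Condition 1 (no descendant of Ve in the set): FAILS — Cq is a descendant of Ve.
Condition 2 (every backdoor path blocked by {Cq, Mk, Rc}):
  P1: blocked at chain node Rc ∈ conditioning set.
{Cq, Mk, Rc} does not satisfy the backdoor criterion.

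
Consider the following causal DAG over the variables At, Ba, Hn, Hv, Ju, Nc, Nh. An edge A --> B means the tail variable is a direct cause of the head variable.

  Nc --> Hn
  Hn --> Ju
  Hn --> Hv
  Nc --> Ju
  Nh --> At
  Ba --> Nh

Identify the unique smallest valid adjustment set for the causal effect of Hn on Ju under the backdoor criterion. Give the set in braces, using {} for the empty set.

{Nc}

Variables eligible for adjustment (non-descendants of Hn, excluding Hn and Ju): {At, Ba, Nc, Nh}.
Backdoor paths from Hn to Ju:
  P1: Hn <- Nc -> Ju
The empty set is not sufficient: P1 (Hn <- Nc -> Ju) has no collider blocking it and no conditioned non-collider, so it is open.
Try {Nc}:
  P1: blocked at fork node Nc ∈ conditioning set.
{Nc} contains no descendant of Hn and blocks every backdoor path.
No other singleton works — e.g. {Ba} leaves P1 open — so {Nc} is the unique smallest valid adjustment set.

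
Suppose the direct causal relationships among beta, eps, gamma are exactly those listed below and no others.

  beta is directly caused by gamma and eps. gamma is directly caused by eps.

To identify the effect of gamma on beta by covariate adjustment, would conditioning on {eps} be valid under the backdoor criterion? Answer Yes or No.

Backdoor paths from gamma to beta (paths whose first edge points into gamma):
  P1: gamma <- eps -> beta
Condition 1 (no descendant of gamma in the set): holds — descendants of gamma are {beta}; none are in {eps}.
Condition 2 (every backdoor path blocked by {eps}):
  P1: blocked at fork node eps ∈ conditioning set.
{eps} satisfies the backdoor criterion.

Yes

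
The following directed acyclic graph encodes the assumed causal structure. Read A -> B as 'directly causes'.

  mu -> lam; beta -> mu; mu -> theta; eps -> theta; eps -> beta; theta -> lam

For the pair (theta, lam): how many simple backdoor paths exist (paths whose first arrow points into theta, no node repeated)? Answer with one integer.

A backdoor path from theta to lam is any simple undirected path whose first edge points into theta (i.e. leaves theta via a parent).
Parents of theta: {eps, mu}.
Enumerating:
  P1: theta <- eps -> beta -> mu -> lam
  P2: theta <- mu -> lam
That exhausts the simple backdoor paths. Count: 2.

2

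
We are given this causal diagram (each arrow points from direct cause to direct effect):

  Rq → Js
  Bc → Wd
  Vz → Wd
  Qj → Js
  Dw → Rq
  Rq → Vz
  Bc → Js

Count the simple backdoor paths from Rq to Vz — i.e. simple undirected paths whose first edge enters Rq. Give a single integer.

0

A backdoor path from Rq to Vz is any simple undirected path whose first edge points into Rq (i.e. leaves Rq via a parent).
Parents of Rq: {Dw}.
No simple path from any parent of Rq reaches Vz without revisiting Rq, so there are no backdoor paths.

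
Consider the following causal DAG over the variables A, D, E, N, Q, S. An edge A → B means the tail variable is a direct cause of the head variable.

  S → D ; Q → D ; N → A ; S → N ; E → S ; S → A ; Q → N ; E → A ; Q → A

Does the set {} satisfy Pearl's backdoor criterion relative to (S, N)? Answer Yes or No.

Backdoor paths from S to N (paths whose first edge points into S):
  P1: S <- E -> A <- Q -> N
  P2: S <- E -> A <- N
Condition 1 (no descendant of S in the set): holds — descendants of S are {A, D, N}; none are in {}.
Condition 2 (every backdoor path blocked by {}):
  P1: blocked at collider A (neither it nor any descendant is in the conditioning set).
  P2: blocked at collider A (neither it nor any descendant is in the conditioning set).
{} satisfies the backdoor criterion.

Yes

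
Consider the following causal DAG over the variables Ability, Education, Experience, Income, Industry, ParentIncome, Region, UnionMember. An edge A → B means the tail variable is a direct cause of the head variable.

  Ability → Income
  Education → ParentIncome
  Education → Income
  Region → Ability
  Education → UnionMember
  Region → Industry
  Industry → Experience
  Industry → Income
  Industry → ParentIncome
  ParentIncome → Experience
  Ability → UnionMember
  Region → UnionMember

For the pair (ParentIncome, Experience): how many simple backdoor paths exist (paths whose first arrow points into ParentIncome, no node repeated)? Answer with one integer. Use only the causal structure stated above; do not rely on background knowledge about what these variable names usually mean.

A backdoor path from ParentIncome to Experience is any simple undirected path whose first edge points into ParentIncome (i.e. leaves ParentIncome via a parent).
Parents of ParentIncome: {Education, Industry}.
Enumerating:
  P1: ParentIncome <- Industry -> Experience
  P2: ParentIncome <- Education -> Income <- Industry -> Experience
  P3: ParentIncome <- Education -> Income <- Ability <- Region -> Industry -> Experience
  P4: ParentIncome <- Education -> Income <- Ability -> UnionMember <- Region -> Industry -> Experience
  P5: ParentIncome <- Education -> UnionMember <- Region -> Industry -> Experience
  P6: ParentIncome <- Education -> UnionMember <- Region -> Ability -> Income <- Industry -> Experience
  P7: ParentIncome <- Education -> UnionMember <- Ability <- Region -> Industry -> Experience
  P8: ParentIncome <- Education -> UnionMember <- Ability -> Income <- Industry -> Experience
That exhausts the simple backdoor paths. Count: 8.

8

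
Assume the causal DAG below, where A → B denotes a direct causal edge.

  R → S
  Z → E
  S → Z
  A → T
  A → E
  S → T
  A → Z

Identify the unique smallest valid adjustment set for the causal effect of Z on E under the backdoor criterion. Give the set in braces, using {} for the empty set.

{A}

Variables eligible for adjustment (non-descendants of Z, excluding Z and E): {A, R, S, T}.
Backdoor paths from Z to E:
  P1: Z <- S -> T <- A -> E
  P2: Z <- A -> E
The empty set is not sufficient: P2 (Z <- A -> E) has no collider blocking it and no conditioned non-collider, so it is open.
Try {A}:
  P1: blocked at collider T (neither it nor any descendant is in the conditioning set).
  P2: blocked at fork node A ∈ conditioning set.
{A} contains no descendant of Z and blocks every backdoor path.
No other singleton works — e.g. {R} leaves P2 open — so {A} is the unique smallest valid adjustment set.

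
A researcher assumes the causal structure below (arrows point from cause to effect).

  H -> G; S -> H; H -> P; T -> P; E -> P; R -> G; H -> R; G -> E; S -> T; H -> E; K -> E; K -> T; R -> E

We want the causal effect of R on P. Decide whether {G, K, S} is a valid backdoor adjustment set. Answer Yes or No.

No

Backdoor paths from R to P (paths whose first edge points into R):
  P1: R <- H <- S -> T <- K -> E -> P
  P2: R <- H <- S -> T -> P
  P3: R <- H -> G -> E <- K -> T -> P
  P4: R <- H -> G -> E -> P
  P5: R <- H -> E <- K -> T -> P
  P6: R <- H -> E -> P
  P7: R <- H -> P
Condition 1 (no descendant of R in the set): FAILS — G is a descendant of R.
Condition 2 (every backdoor path blocked by {G, K, S}):
  P1: blocked at fork node S ∈ conditioning set.
  P2: blocked at fork node S ∈ conditioning set.
  P3: blocked at chain node G ∈ conditioning set.
  P4: blocked at chain node G ∈ conditioning set.
  P5: blocked at collider E (neither it nor any descendant is in the conditioning set).
  P6: open — no interior node is in the conditioning set.
  P7: open — no interior node is in the conditioning set.
{G, K, S} does not satisfy the backdoor criterion.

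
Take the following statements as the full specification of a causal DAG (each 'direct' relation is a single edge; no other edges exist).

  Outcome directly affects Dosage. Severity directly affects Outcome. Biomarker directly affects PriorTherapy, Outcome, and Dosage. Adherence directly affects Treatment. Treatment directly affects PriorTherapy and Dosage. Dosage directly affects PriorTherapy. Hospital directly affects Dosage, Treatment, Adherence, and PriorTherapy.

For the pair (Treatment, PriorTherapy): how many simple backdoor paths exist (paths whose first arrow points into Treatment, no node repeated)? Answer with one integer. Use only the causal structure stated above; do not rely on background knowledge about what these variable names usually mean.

8

A backdoor path from Treatment to PriorTherapy is any simple undirected path whose first edge points into Treatment (i.e. leaves Treatment via a parent).
Parents of Treatment: {Adherence, Hospital}.
Enumerating:
  P1: Treatment <- Hospital -> Dosage <- Biomarker -> PriorTherapy
  P2: Treatment <- Hospital -> Dosage <- Outcome <- Biomarker -> PriorTherapy
  P3: Treatment <- Hospital -> Dosage -> PriorTherapy
  P4: Treatment <- Hospital -> PriorTherapy
  P5: Treatment <- Adherence <- Hospital -> Dosage <- Biomarker -> PriorTherapy
  P6: Treatment <- Adherence <- Hospital -> Dosage <- Outcome <- Biomarker -> PriorTherapy
  P7: Treatment <- Adherence <- Hospital -> Dosage -> PriorTherapy
  P8: Treatment <- Adherence <- Hospital -> PriorTherapy
That exhausts the simple backdoor paths. Count: 8.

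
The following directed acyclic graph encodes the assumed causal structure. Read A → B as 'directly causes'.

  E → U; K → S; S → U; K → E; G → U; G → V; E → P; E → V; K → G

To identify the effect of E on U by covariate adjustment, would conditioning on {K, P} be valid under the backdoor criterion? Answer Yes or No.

Backdoor paths from E to U (paths whose first edge points into E):
  P1: E <- K -> S -> U
  P2: E <- K -> G -> U
Condition 1 (no descendant of E in the set): FAILS — P is a descendant of E.
Condition 2 (every backdoor path blocked by {K, P}):
  P1: blocked at fork node K ∈ conditioning set.
  P2: blocked at fork node K ∈ conditioning set.
{K, P} does not satisfy the backdoor criterion.

No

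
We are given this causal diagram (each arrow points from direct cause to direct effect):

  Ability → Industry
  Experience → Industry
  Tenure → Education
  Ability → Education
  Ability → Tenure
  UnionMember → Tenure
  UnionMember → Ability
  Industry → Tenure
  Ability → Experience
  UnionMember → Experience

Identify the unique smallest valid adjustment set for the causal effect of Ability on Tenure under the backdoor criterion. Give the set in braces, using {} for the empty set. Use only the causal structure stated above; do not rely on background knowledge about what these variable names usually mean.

Variables eligible for adjustment (non-descendants of Ability, excluding Ability and Tenure): {UnionMember}.
Backdoor paths from Ability to Tenure:
  P1: Ability <- UnionMember -> Experience -> Industry -> Tenure
  P2: Ability <- UnionMember -> Tenure
The empty set is not sufficient: P1 (Ability <- UnionMember -> Experience -> Industry -> Tenure) has no collider blocking it and no conditioned non-collider, so it is open.
Try {UnionMember}:
  P1: blocked at fork node UnionMember ∈ conditioning set.
  P2: blocked at fork node UnionMember ∈ conditioning set.
{UnionMember} contains no descendant of Ability and blocks every backdoor path.
{UnionMember} is the unique smallest valid adjustment set.

{UnionMember}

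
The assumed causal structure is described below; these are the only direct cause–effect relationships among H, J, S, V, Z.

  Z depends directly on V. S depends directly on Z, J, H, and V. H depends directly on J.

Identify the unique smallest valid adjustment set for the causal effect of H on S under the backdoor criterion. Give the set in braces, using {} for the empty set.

Variables eligible for adjustment (non-descendants of H, excluding H and S): {J, V, Z}.
Backdoor paths from H to S:
  P1: H <- J -> S
The empty set is not sufficient: P1 (H <- J -> S) has no collider blocking it and no conditioned non-collider, so it is open.
Try {J}:
  P1: blocked at fork node J ∈ conditioning set.
{J} contains no descendant of H and blocks every backdoor path.
No other singleton works — e.g. {V} leaves P1 open — so {J} is the unique smallest valid adjustment set.

{J}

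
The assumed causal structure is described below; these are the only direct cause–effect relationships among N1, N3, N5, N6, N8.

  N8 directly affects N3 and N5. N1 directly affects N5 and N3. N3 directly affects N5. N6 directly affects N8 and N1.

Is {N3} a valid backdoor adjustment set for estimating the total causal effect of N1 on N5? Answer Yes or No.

Backdoor paths from N1 to N5 (paths whose first edge points into N1):
  P1: N1 <- N6 -> N8 -> N3 -> N5
  P2: N1 <- N6 -> N8 -> N5
Condition 1 (no descendant of N1 in the set): FAILS — N3 is a descendant of N1.
Condition 2 (every backdoor path blocked by {N3}):
  P1: blocked at chain node N3 ∈ conditioning set.
  P2: open — no interior node is in the conditioning set.
{N3} does not satisfy the backdoor criterion.

No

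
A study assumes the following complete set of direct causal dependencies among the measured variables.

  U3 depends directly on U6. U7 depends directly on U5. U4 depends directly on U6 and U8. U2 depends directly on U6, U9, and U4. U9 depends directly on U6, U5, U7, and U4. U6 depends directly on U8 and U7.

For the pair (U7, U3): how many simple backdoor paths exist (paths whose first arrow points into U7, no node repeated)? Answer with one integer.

A backdoor path from U7 to U3 is any simple undirected path whose first edge points into U7 (i.e. leaves U7 via a parent).
Parents of U7: {U5}.
Enumerating:
  P1: U7 <- U5 -> U9 <- U6 -> U3
  P2: U7 <- U5 -> U9 <- U4 <- U8 -> U6 -> U3
  P3: U7 <- U5 -> U9 <- U4 <- U6 -> U3
  P4: U7 <- U5 -> U9 <- U4 -> U2 <- U6 -> U3
  P5: U7 <- U5 -> U9 -> U2 <- U6 -> U3
  P6: U7 <- U5 -> U9 -> U2 <- U4 <- U8 -> U6 -> U3
  P7: U7 <- U5 -> U9 -> U2 <- U4 <- U6 -> U3
That exhausts the simple backdoor paths. Count: 7.

7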